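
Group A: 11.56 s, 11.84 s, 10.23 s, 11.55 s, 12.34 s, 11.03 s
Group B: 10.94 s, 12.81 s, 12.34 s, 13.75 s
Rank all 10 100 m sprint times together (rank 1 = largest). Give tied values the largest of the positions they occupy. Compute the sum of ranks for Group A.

40

Sorted (descending): 13.75, 12.81, 12.34, 12.34, 11.84, 11.56, 11.55, 11.03, 10.94, 10.23
The 2 values of 12.34 occupy positions 3–4 → each gets rank 4.
Group A values → pooled ranks: 11.56→6, 11.84→5, 10.23→10, 11.55→7, 12.34→4, 11.03→8
Rank sum = 6 + 5 + 10 + 7 + 4 + 8 = 40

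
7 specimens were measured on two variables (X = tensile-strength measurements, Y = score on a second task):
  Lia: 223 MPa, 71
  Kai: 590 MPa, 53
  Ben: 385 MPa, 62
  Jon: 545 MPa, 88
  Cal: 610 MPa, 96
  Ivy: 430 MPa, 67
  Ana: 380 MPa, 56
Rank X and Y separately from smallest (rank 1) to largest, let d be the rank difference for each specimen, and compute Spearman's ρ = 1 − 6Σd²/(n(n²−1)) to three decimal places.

0.250

Ranks of variable 1: 1, 6, 3, 5, 7, 4, 2
Ranks of variable 2: 5, 1, 3, 6, 7, 4, 2
d = r₁ − r₂: -4, 5, 0, -1, 0, 0, 0
d²: 16, 25, 0, 1, 0, 0, 0; Σd² = 42
ρ = 1 − 6·42/(7·48) = 1 − 252/336 = 0.250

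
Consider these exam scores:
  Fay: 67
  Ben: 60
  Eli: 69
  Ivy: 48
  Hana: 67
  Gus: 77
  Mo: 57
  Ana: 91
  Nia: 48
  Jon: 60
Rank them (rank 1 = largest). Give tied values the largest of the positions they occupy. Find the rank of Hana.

5

Sorted (descending): 91, 77, 69, 67, 67, 60, 60, 57, 48, 48
The 2 values of 67 occupy positions 4–5 → each gets rank 5.
The 2 values of 60 occupy positions 6–7 → each gets rank 7.
The 2 values of 48 occupy positions 9–10 → each gets rank 10.
Hana has value 67 → rank 5.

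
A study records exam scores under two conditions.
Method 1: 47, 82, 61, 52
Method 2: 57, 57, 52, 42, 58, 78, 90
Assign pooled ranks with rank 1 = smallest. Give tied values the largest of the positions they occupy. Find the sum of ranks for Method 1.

Sorted (ascending): 42, 47, 52, 52, 57, 57, 58, 61, 78, 82, 90
The 2 values of 52 occupy positions 3–4 → each gets rank 4.
The 2 values of 57 occupy positions 5–6 → each gets rank 6.
Method 1 values → pooled ranks: 47→2, 82→10, 61→8, 52→4
Rank sum = 2 + 10 + 8 + 4 = 24

24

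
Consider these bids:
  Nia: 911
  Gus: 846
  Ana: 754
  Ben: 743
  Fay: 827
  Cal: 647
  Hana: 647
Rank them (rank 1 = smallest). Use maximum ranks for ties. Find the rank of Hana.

Sorted (ascending): 647, 647, 743, 754, 827, 846, 911
The 2 values of 647 occupy positions 1–2 → each gets rank 2.
Hana has value 647 → rank 2.

2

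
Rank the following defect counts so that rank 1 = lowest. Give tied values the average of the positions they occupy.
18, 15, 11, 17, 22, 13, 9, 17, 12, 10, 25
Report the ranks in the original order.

Sorted (ascending): 9, 10, 11, 12, 13, 15, 17, 17, 18, 22, 25
The 2 values of 17 occupy positions 7–8 → average rank (7+8)/2 = 7.5.

9, 6, 3, 7.5, 10, 5, 1, 7.5, 4, 2, 11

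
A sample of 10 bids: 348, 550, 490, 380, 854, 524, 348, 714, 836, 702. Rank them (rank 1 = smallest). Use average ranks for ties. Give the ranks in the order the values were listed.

Sorted (ascending): 348, 348, 380, 490, 524, 550, 702, 714, 836, 854
The 2 values of 348 occupy positions 1–2 → average rank (1+2)/2 = 1.5.

1.5, 6, 4, 3, 10, 5, 1.5, 8, 9, 7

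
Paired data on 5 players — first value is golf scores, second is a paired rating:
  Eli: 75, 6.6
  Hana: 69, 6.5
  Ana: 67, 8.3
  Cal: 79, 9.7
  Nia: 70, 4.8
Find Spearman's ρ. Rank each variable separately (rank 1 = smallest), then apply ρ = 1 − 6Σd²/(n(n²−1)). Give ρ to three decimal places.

0.300

Ranks of variable 1: 4, 2, 1, 5, 3
Ranks of variable 2: 3, 2, 4, 5, 1
d = r₁ − r₂: 1, 0, -3, 0, 2
d²: 1, 0, 9, 0, 4; Σd² = 14
ρ = 1 − 6·14/(5·24) = 1 − 84/120 = 0.300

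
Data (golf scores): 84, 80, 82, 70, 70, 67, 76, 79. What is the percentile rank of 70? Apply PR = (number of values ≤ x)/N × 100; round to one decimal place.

37.5

N = 8.
Strictly below 70: 1. Equal to 70: 2.
PR = 3/8 × 100 = 37.5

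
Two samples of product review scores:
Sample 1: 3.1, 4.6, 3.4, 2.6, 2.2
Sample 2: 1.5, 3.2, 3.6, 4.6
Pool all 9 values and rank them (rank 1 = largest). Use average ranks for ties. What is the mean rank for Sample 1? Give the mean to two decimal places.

5.30

Sorted (descending): 4.6, 4.6, 3.6, 3.4, 3.2, 3.1, 2.6, 2.2, 1.5
The 2 values of 4.6 occupy positions 1–2 → average rank (1+2)/2 = 1.5.
Sample 1 values → pooled ranks: 3.1→6, 4.6→1.5, 3.4→4, 2.6→7, 2.2→8
Mean rank = (6 + 1.5 + 4 + 7 + 8) / 5 = 5.30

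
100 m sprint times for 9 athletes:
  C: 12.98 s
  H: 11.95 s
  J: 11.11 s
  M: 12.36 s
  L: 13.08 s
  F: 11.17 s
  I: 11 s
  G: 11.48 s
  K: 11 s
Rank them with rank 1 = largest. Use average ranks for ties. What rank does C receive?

2

Sorted (descending): 13.08, 12.98, 12.36, 11.95, 11.48, 11.17, 11.11, 11, 11
The 2 values of 11 occupy positions 8–9 → average rank (8+9)/2 = 8.5.
C has value 12.98 s → rank 2.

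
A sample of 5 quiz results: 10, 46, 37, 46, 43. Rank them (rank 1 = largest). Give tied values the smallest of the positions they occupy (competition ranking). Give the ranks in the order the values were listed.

Sorted (descending): 46, 46, 43, 37, 10
The 2 values of 46 occupy positions 1–2 → each gets rank 1.

5, 1, 4, 1, 3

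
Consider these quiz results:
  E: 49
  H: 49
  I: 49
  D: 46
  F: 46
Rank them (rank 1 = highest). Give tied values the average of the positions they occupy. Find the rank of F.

4.5

Sorted (descending): 49, 49, 49, 46, 46
The 3 values of 49 occupy positions 1–3 → average rank 2.
The 2 values of 46 occupy positions 4–5 → average rank (4+5)/2 = 4.5.
F has value 46 → rank 4.5.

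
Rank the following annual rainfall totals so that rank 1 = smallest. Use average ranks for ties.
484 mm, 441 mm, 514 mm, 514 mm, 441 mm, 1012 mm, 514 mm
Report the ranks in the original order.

Sorted (ascending): 441, 441, 484, 514, 514, 514, 1012
The 2 values of 441 occupy positions 1–2 → average rank (1+2)/2 = 1.5.
The 3 values of 514 occupy positions 4–6 → average rank 5.

3, 1.5, 5, 5, 1.5, 7, 5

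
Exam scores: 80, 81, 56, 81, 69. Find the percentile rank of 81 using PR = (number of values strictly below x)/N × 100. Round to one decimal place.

N = 5.
Strictly below 81: 3. Equal to 81: 2.
PR = 3/5 × 100 = 60.0

60.0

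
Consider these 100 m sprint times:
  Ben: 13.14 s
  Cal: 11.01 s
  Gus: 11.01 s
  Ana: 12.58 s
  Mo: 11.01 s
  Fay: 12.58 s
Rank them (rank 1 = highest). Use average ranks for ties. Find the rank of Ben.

Sorted (descending): 13.14, 12.58, 12.58, 11.01, 11.01, 11.01
The 2 values of 12.58 occupy positions 2–3 → average rank (2+3)/2 = 2.5.
The 3 values of 11.01 occupy positions 4–6 → average rank 5.
Ben has value 13.14 s → rank 1.

1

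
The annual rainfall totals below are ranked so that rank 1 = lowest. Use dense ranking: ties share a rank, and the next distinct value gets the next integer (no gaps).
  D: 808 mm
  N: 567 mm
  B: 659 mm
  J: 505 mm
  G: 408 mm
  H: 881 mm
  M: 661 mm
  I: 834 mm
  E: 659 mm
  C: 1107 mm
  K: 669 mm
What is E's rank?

4

Sorted (ascending): 408, 505, 567, 659, 659, 661, 669, 808, 834, 881, 1107
The 2 values of 659 share dense rank 4.
Remaining distinct values take the next consecutive integers.
E has value 659 mm → rank 4.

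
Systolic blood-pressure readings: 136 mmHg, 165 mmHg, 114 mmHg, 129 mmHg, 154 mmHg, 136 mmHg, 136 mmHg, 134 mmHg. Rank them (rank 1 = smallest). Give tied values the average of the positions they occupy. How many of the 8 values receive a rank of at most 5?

Sorted (ascending): 114, 129, 134, 136, 136, 136, 154, 165
The 3 values of 136 occupy positions 4–6 → average rank 5.
Ranks ≤ 5: {1, 2, 3, 5, 5, 5} → 6 values.

6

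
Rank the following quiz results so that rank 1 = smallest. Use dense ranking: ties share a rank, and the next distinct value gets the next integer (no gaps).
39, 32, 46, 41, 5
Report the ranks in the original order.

3, 2, 5, 4, 1

Sorted (ascending): 5, 32, 39, 41, 46
No ties — each value takes its position as its rank.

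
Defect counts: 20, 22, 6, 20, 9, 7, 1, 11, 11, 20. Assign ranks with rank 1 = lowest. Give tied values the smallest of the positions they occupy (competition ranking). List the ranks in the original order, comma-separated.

Sorted (ascending): 1, 6, 7, 9, 11, 11, 20, 20, 20, 22
The 2 values of 11 occupy positions 5–6 → each gets rank 5.
The 3 values of 20 occupy positions 7–9 → each gets rank 7.

7, 10, 2, 7, 4, 3, 1, 5, 5, 7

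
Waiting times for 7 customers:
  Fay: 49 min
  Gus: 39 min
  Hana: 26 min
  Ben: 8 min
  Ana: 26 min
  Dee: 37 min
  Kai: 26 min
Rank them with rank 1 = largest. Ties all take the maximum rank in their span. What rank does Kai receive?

6

Sorted (descending): 49, 39, 37, 26, 26, 26, 8
The 3 values of 26 occupy positions 4–6 → each gets rank 6.
Kai has value 26 min → rank 6.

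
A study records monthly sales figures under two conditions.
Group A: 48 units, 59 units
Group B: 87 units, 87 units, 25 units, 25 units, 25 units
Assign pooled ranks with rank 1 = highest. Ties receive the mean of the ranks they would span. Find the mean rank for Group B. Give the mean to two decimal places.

4.20

Sorted (descending): 87, 87, 59, 48, 25, 25, 25
The 2 values of 87 occupy positions 1–2 → average rank (1+2)/2 = 1.5.
The 3 values of 25 occupy positions 5–7 → average rank 6.
Group B values → pooled ranks: 87→1.5, 87→1.5, 25→6, 25→6, 25→6
Mean rank = (1.5 + 1.5 + 6 + 6 + 6) / 5 = 4.20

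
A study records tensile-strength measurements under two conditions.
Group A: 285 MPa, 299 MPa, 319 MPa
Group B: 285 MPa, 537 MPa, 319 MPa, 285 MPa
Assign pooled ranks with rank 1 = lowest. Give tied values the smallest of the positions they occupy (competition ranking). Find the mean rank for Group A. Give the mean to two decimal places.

Sorted (ascending): 285, 285, 285, 299, 319, 319, 537
The 3 values of 285 occupy positions 1–3 → each gets rank 1.
The 2 values of 319 occupy positions 5–6 → each gets rank 5.
Group A values → pooled ranks: 285→1, 299→4, 319→5
Mean rank = (1 + 4 + 5) / 3 = 3.33

3.33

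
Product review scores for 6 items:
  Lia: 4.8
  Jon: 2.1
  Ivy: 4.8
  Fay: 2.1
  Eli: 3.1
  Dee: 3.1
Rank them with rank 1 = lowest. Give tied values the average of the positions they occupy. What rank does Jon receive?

Sorted (ascending): 2.1, 2.1, 3.1, 3.1, 4.8, 4.8
The 2 values of 2.1 occupy positions 1–2 → average rank (1+2)/2 = 1.5.
The 2 values of 3.1 occupy positions 3–4 → average rank (3+4)/2 = 3.5.
The 2 values of 4.8 occupy positions 5–6 → average rank (5+6)/2 = 5.5.
Jon has value 2.1 → rank 1.5.

1.5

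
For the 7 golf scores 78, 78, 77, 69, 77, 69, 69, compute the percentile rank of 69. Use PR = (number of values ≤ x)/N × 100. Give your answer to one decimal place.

42.9

N = 7.
Strictly below 69: 0. Equal to 69: 3.
PR = 3/7 × 100 = 42.9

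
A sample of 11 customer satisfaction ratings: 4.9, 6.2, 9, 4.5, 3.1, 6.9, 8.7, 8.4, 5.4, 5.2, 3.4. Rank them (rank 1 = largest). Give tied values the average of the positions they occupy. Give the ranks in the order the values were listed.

8, 5, 1, 9, 11, 4, 2, 3, 6, 7, 10

Sorted (descending): 9, 8.7, 8.4, 6.9, 6.2, 5.4, 5.2, 4.9, 4.5, 3.4, 3.1
No ties — each value takes its position as its rank.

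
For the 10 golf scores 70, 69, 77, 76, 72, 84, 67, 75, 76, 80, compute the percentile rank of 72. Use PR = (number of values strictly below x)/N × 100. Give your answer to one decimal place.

N = 10.
Strictly below 72: 3. Equal to 72: 1.
PR = 3/10 × 100 = 30.0

30.0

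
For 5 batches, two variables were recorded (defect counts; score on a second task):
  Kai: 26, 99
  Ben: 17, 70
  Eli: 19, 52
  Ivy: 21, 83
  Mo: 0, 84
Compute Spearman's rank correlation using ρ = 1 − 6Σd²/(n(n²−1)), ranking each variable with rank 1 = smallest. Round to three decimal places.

Ranks of variable 1: 5, 2, 3, 4, 1
Ranks of variable 2: 5, 2, 1, 3, 4
d = r₁ − r₂: 0, 0, 2, 1, -3
d²: 0, 0, 4, 1, 9; Σd² = 14
ρ = 1 − 6·14/(5·24) = 1 − 84/120 = 0.300

0.300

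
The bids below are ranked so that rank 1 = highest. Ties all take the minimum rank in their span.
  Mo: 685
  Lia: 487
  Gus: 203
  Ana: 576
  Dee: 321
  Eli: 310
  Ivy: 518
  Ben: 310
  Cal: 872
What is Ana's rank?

Sorted (descending): 872, 685, 576, 518, 487, 321, 310, 310, 203
The 2 values of 310 occupy positions 7–8 → each gets rank 7.
Ana has value 576 → rank 3.

3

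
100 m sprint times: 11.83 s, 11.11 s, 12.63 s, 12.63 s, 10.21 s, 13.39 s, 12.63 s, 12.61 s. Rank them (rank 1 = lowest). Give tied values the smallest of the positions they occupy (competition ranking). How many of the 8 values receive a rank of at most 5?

Sorted (ascending): 10.21, 11.11, 11.83, 12.61, 12.63, 12.63, 12.63, 13.39
The 3 values of 12.63 occupy positions 5–7 → each gets rank 5.
Ranks ≤ 5: {1, 2, 3, 4, 5, 5, 5} → 7 values.

7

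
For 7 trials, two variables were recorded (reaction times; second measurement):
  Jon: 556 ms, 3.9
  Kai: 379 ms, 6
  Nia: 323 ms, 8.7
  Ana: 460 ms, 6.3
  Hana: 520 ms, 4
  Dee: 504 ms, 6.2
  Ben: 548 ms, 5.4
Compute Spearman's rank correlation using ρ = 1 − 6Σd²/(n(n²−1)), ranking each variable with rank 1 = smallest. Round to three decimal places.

Ranks of variable 1: 7, 2, 1, 3, 5, 4, 6
Ranks of variable 2: 1, 4, 7, 6, 2, 5, 3
d = r₁ − r₂: 6, -2, -6, -3, 3, -1, 3
d²: 36, 4, 36, 9, 9, 1, 9; Σd² = 104
ρ = 1 − 6·104/(7·48) = 1 − 624/336 = -0.857

-0.857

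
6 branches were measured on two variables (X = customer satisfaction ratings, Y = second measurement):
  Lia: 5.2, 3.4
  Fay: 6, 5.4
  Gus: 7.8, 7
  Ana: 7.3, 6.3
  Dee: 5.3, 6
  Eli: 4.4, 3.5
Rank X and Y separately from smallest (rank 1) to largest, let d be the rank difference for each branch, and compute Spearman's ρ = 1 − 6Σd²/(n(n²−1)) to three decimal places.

Ranks of variable 1: 2, 4, 6, 5, 3, 1
Ranks of variable 2: 1, 3, 6, 5, 4, 2
d = r₁ − r₂: 1, 1, 0, 0, -1, -1
d²: 1, 1, 0, 0, 1, 1; Σd² = 4
ρ = 1 − 6·4/(6·35) = 1 − 24/210 = 0.886

0.886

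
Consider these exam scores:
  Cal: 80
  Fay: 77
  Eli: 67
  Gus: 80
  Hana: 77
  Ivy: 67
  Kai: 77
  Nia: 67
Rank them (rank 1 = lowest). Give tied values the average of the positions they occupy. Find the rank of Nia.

2

Sorted (ascending): 67, 67, 67, 77, 77, 77, 80, 80
The 3 values of 67 occupy positions 1–3 → average rank 2.
The 3 values of 77 occupy positions 4–6 → average rank 5.
The 2 values of 80 occupy positions 7–8 → average rank (7+8)/2 = 7.5.
Nia has value 67 → rank 2.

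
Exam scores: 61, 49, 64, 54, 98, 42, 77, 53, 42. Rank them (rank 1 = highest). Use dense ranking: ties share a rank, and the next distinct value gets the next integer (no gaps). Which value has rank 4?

Sorted (descending): 98, 77, 64, 61, 54, 53, 49, 42, 42
The 2 values of 42 share dense rank 8.
Remaining distinct values take the next consecutive integers.
Rank 4 → value 61.

61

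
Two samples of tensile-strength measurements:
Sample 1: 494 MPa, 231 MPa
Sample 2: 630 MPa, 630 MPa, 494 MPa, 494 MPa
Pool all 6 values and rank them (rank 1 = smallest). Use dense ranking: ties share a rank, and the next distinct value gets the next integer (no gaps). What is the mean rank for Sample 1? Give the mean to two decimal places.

1.50

Sorted (ascending): 231, 494, 494, 494, 630, 630
The 3 values of 494 share dense rank 2.
The 2 values of 630 share dense rank 3.
Remaining distinct values take the next consecutive integers.
Sample 1 values → pooled ranks: 494→2, 231→1
Mean rank = (2 + 1) / 2 = 1.50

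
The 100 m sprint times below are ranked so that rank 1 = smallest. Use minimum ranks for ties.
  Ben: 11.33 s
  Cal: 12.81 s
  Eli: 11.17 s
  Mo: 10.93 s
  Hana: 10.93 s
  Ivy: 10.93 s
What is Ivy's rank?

1

Sorted (ascending): 10.93, 10.93, 10.93, 11.17, 11.33, 12.81
The 3 values of 10.93 occupy positions 1–3 → each gets rank 1.
Ivy has value 10.93 s → rank 1.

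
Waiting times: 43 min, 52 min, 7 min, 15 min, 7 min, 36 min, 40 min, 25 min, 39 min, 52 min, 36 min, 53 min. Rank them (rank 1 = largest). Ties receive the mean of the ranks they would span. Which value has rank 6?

39

Sorted (descending): 53, 52, 52, 43, 40, 39, 36, 36, 25, 15, 7, 7
The 2 values of 52 occupy positions 2–3 → average rank (2+3)/2 = 2.5.
The 2 values of 36 occupy positions 7–8 → average rank (7+8)/2 = 7.5.
The 2 values of 7 occupy positions 11–12 → average rank (11+12)/2 = 11.5.
Rank 6 → value 39.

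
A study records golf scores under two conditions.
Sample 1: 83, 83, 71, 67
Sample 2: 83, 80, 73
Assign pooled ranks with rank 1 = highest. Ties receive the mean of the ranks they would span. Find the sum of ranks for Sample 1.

17

Sorted (descending): 83, 83, 83, 80, 73, 71, 67
The 3 values of 83 occupy positions 1–3 → average rank 2.
Sample 1 values → pooled ranks: 83→2, 83→2, 71→6, 67→7
Rank sum = 2 + 2 + 6 + 7 = 17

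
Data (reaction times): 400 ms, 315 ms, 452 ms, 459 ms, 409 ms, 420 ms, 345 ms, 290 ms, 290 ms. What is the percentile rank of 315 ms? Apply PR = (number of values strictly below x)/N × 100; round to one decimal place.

N = 9.
Strictly below 315: 2. Equal to 315: 1.
PR = 2/9 × 100 = 22.2

22.2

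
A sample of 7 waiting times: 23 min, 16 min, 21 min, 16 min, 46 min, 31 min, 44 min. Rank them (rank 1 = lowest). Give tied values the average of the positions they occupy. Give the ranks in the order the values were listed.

Sorted (ascending): 16, 16, 21, 23, 31, 44, 46
The 2 values of 16 occupy positions 1–2 → average rank (1+2)/2 = 1.5.

4, 1.5, 3, 1.5, 7, 5, 6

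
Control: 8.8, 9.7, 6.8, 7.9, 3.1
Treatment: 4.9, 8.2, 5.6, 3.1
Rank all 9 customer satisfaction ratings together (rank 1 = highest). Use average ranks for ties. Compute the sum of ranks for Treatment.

24.5

Sorted (descending): 9.7, 8.8, 8.2, 7.9, 6.8, 5.6, 4.9, 3.1, 3.1
The 2 values of 3.1 occupy positions 8–9 → average rank (8+9)/2 = 8.5.
Treatment values → pooled ranks: 4.9→7, 8.2→3, 5.6→6, 3.1→8.5
Rank sum = 7 + 3 + 6 + 8.5 = 24.5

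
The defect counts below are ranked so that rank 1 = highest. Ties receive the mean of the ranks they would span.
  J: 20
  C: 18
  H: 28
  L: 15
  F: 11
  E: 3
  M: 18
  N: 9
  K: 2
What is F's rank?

6

Sorted (descending): 28, 20, 18, 18, 15, 11, 9, 3, 2
The 2 values of 18 occupy positions 3–4 → average rank (3+4)/2 = 3.5.
F has value 11 → rank 6.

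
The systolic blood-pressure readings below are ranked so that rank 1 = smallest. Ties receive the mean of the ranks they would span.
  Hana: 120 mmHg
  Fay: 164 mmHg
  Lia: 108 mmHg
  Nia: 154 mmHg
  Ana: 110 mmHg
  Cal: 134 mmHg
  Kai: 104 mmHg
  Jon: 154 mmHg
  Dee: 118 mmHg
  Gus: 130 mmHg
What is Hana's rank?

5

Sorted (ascending): 104, 108, 110, 118, 120, 130, 134, 154, 154, 164
The 2 values of 154 occupy positions 8–9 → average rank (8+9)/2 = 8.5.
Hana has value 120 mmHg → rank 5.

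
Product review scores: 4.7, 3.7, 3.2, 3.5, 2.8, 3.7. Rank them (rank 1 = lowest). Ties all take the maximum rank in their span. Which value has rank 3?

3.5

Sorted (ascending): 2.8, 3.2, 3.5, 3.7, 3.7, 4.7
The 2 values of 3.7 occupy positions 4–5 → each gets rank 5.
Rank 3 → value 3.5.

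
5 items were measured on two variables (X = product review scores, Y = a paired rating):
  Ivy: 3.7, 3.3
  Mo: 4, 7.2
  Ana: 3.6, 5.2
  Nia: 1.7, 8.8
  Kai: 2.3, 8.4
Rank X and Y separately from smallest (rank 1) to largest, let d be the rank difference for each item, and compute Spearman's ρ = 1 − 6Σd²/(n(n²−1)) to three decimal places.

Ranks of variable 1: 4, 5, 3, 1, 2
Ranks of variable 2: 1, 3, 2, 5, 4
d = r₁ − r₂: 3, 2, 1, -4, -2
d²: 9, 4, 1, 16, 4; Σd² = 34
ρ = 1 − 6·34/(5·24) = 1 − 204/120 = -0.700

-0.700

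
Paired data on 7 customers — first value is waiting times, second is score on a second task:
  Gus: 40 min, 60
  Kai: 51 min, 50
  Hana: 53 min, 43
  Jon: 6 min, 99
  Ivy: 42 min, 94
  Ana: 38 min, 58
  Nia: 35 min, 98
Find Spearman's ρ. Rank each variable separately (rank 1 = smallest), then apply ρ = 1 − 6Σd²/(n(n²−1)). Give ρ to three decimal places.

-0.857

Ranks of variable 1: 4, 6, 7, 1, 5, 3, 2
Ranks of variable 2: 4, 2, 1, 7, 5, 3, 6
d = r₁ − r₂: 0, 4, 6, -6, 0, 0, -4
d²: 0, 16, 36, 36, 0, 0, 16; Σd² = 104
ρ = 1 − 6·104/(7·48) = 1 − 624/336 = -0.857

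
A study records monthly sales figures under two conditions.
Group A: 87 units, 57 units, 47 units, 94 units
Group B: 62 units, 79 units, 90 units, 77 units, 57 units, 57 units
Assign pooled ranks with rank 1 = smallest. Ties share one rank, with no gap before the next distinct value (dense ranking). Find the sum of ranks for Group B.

Sorted (ascending): 47, 57, 57, 57, 62, 77, 79, 87, 90, 94
The 3 values of 57 share dense rank 2.
Remaining distinct values take the next consecutive integers.
Group B values → pooled ranks: 62→3, 79→5, 90→7, 77→4, 57→2, 57→2
Rank sum = 3 + 5 + 7 + 4 + 2 + 2 = 23

23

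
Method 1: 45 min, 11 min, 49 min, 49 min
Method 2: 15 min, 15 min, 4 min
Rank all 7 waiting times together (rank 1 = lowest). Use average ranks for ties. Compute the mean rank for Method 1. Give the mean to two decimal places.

Sorted (ascending): 4, 11, 15, 15, 45, 49, 49
The 2 values of 15 occupy positions 3–4 → average rank (3+4)/2 = 3.5.
The 2 values of 49 occupy positions 6–7 → average rank (6+7)/2 = 6.5.
Method 1 values → pooled ranks: 45→5, 11→2, 49→6.5, 49→6.5
Mean rank = (5 + 2 + 6.5 + 6.5) / 4 = 5.00

5.00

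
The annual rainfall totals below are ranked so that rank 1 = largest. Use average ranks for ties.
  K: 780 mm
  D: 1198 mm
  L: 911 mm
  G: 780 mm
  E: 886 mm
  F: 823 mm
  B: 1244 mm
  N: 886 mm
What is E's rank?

4.5

Sorted (descending): 1244, 1198, 911, 886, 886, 823, 780, 780
The 2 values of 886 occupy positions 4–5 → average rank (4+5)/2 = 4.5.
The 2 values of 780 occupy positions 7–8 → average rank (7+8)/2 = 7.5.
E has value 886 mm → rank 4.5.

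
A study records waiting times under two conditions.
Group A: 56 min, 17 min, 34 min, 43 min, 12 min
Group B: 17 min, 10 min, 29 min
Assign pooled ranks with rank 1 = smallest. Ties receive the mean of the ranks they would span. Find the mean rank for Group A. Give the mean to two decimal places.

Sorted (ascending): 10, 12, 17, 17, 29, 34, 43, 56
The 2 values of 17 occupy positions 3–4 → average rank (3+4)/2 = 3.5.
Group A values → pooled ranks: 56→8, 17→3.5, 34→6, 43→7, 12→2
Mean rank = (8 + 3.5 + 6 + 7 + 2) / 5 = 5.30

5.30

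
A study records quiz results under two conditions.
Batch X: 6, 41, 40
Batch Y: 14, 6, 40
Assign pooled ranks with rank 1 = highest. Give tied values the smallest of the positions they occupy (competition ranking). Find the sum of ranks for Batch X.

8

Sorted (descending): 41, 40, 40, 14, 6, 6
The 2 values of 40 occupy positions 2–3 → each gets rank 2.
The 2 values of 6 occupy positions 5–6 → each gets rank 5.
Batch X values → pooled ranks: 6→5, 41→1, 40→2
Rank sum = 5 + 1 + 2 = 8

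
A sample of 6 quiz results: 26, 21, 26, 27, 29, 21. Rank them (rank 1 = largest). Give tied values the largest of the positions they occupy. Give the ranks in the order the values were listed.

4, 6, 4, 2, 1, 6

Sorted (descending): 29, 27, 26, 26, 21, 21
The 2 values of 26 occupy positions 3–4 → each gets rank 4.
The 2 values of 21 occupy positions 5–6 → each gets rank 6.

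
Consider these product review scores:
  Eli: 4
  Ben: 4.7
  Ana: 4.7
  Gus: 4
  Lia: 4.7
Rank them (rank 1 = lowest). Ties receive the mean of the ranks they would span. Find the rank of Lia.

4

Sorted (ascending): 4, 4, 4.7, 4.7, 4.7
The 2 values of 4 occupy positions 1–2 → average rank (1+2)/2 = 1.5.
The 3 values of 4.7 occupy positions 3–5 → average rank 4.
Lia has value 4.7 → rank 4.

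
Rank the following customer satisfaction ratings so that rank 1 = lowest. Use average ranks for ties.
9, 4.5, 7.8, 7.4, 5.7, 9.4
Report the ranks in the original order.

5, 1, 4, 3, 2, 6

Sorted (ascending): 4.5, 5.7, 7.4, 7.8, 9, 9.4
No ties — each value takes its position as its rank.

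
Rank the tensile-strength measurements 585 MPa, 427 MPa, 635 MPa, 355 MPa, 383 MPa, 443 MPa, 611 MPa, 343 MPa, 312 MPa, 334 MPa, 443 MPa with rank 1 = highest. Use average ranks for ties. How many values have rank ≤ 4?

Sorted (descending): 635, 611, 585, 443, 443, 427, 383, 355, 343, 334, 312
The 2 values of 443 occupy positions 4–5 → average rank (4+5)/2 = 4.5.
Ranks ≤ 4: {1, 2, 3} → 3 values.

3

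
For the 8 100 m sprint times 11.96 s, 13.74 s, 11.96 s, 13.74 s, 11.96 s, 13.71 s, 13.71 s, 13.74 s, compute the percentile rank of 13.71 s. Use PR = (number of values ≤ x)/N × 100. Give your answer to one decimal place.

N = 8.
Strictly below 13.71: 3. Equal to 13.71: 2.
PR = 5/8 × 100 = 62.5

62.5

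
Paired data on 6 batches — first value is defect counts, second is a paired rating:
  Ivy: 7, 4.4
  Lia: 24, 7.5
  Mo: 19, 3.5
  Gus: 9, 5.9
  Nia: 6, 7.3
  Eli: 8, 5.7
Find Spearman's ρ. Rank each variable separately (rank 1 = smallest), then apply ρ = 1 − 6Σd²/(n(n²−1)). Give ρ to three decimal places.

Ranks of variable 1: 2, 6, 5, 4, 1, 3
Ranks of variable 2: 2, 6, 1, 4, 5, 3
d = r₁ − r₂: 0, 0, 4, 0, -4, 0
d²: 0, 0, 16, 0, 16, 0; Σd² = 32
ρ = 1 − 6·32/(6·35) = 1 − 192/210 = 0.086

0.086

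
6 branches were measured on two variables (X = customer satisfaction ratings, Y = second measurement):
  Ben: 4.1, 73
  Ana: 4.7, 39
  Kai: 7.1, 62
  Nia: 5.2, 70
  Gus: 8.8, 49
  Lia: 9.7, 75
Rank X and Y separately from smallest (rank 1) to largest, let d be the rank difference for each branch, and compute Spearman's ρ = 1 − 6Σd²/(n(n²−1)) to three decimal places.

Ranks of variable 1: 1, 2, 4, 3, 5, 6
Ranks of variable 2: 5, 1, 3, 4, 2, 6
d = r₁ − r₂: -4, 1, 1, -1, 3, 0
d²: 16, 1, 1, 1, 9, 0; Σd² = 28
ρ = 1 − 6·28/(6·35) = 1 − 168/210 = 0.200

0.200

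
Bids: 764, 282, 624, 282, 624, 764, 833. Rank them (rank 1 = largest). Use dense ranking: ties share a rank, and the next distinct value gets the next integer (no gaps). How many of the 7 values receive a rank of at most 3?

5

Sorted (descending): 833, 764, 764, 624, 624, 282, 282
The 2 values of 764 share dense rank 2.
The 2 values of 624 share dense rank 3.
The 2 values of 282 share dense rank 4.
Remaining distinct values take the next consecutive integers.
Ranks ≤ 3: {1, 2, 2, 3, 3} → 5 values.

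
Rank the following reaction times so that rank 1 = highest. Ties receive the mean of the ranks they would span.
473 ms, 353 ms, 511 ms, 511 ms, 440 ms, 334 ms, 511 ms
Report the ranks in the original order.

4, 6, 2, 2, 5, 7, 2

Sorted (descending): 511, 511, 511, 473, 440, 353, 334
The 3 values of 511 occupy positions 1–3 → average rank 2.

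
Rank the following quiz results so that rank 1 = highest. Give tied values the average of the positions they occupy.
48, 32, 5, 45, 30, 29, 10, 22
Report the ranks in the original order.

Sorted (descending): 48, 45, 32, 30, 29, 22, 10, 5
No ties — each value takes its position as its rank.

1, 3, 8, 2, 4, 5, 7, 6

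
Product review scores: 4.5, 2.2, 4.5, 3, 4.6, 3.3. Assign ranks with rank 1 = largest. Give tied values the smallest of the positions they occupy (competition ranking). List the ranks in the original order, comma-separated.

2, 6, 2, 5, 1, 4

Sorted (descending): 4.6, 4.5, 4.5, 3.3, 3, 2.2
The 2 values of 4.5 occupy positions 2–3 → each gets rank 2.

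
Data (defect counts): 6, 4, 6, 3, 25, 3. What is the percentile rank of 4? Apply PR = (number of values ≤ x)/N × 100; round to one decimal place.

N = 6.
Strictly below 4: 2. Equal to 4: 1.
PR = 3/6 × 100 = 50.0

50.0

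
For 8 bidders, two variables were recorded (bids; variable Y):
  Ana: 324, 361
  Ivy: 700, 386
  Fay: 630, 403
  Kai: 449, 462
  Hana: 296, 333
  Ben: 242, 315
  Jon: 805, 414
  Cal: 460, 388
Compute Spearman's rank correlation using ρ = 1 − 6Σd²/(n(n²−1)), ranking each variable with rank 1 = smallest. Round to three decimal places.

0.690

Ranks of variable 1: 3, 7, 6, 4, 2, 1, 8, 5
Ranks of variable 2: 3, 4, 6, 8, 2, 1, 7, 5
d = r₁ − r₂: 0, 3, 0, -4, 0, 0, 1, 0
d²: 0, 9, 0, 16, 0, 0, 1, 0; Σd² = 26
ρ = 1 − 6·26/(8·63) = 1 − 156/504 = 0.690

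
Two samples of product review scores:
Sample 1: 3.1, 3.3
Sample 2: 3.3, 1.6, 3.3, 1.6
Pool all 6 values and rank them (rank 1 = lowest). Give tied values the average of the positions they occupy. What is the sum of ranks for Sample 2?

Sorted (ascending): 1.6, 1.6, 3.1, 3.3, 3.3, 3.3
The 2 values of 1.6 occupy positions 1–2 → average rank (1+2)/2 = 1.5.
The 3 values of 3.3 occupy positions 4–6 → average rank 5.
Sample 2 values → pooled ranks: 3.3→5, 1.6→1.5, 3.3→5, 1.6→1.5
Rank sum = 5 + 1.5 + 5 + 1.5 = 13

13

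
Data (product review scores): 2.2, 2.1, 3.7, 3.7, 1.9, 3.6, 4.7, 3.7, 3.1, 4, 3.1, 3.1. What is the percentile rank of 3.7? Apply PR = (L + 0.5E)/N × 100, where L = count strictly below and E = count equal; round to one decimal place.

70.8

N = 12.
Strictly below 3.7: 7. Equal to 3.7: 3.
PR = (7 + 0.5·3)/12 × 100 = 70.8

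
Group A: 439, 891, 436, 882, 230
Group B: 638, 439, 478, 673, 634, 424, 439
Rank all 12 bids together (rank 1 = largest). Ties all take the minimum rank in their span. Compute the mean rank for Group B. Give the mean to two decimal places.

Sorted (descending): 891, 882, 673, 638, 634, 478, 439, 439, 439, 436, 424, 230
The 3 values of 439 occupy positions 7–9 → each gets rank 7.
Group B values → pooled ranks: 638→4, 439→7, 478→6, 673→3, 634→5, 424→11, 439→7
Mean rank = (4 + 7 + 6 + 3 + 5 + 11 + 7) / 7 = 6.14

6.14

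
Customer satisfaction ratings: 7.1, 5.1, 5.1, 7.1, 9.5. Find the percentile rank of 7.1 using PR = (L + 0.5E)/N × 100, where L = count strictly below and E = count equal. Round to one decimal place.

60.0

N = 5.
Strictly below 7.1: 2. Equal to 7.1: 2.
PR = (2 + 0.5·2)/5 × 100 = 60.0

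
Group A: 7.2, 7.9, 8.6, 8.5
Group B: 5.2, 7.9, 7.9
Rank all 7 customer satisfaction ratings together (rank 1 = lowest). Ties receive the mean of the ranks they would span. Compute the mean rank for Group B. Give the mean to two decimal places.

Sorted (ascending): 5.2, 7.2, 7.9, 7.9, 7.9, 8.5, 8.6
The 3 values of 7.9 occupy positions 3–5 → average rank 4.
Group B values → pooled ranks: 5.2→1, 7.9→4, 7.9→4
Mean rank = (1 + 4 + 4) / 3 = 3.00

3.00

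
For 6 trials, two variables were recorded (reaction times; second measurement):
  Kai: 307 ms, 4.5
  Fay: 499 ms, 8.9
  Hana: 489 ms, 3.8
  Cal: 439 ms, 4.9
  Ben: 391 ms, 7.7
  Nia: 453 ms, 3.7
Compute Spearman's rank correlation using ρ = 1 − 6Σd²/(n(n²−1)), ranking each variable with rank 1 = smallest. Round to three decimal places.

0.086

Ranks of variable 1: 1, 6, 5, 3, 2, 4
Ranks of variable 2: 3, 6, 2, 4, 5, 1
d = r₁ − r₂: -2, 0, 3, -1, -3, 3
d²: 4, 0, 9, 1, 9, 9; Σd² = 32
ρ = 1 − 6·32/(6·35) = 1 − 192/210 = 0.086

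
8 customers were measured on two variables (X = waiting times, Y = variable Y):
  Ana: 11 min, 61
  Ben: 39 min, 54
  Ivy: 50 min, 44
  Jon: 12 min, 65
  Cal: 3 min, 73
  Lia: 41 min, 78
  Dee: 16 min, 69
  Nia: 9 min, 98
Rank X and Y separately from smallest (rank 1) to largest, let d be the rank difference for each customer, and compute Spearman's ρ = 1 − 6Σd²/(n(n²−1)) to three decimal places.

-0.500

Ranks of variable 1: 3, 6, 8, 4, 1, 7, 5, 2
Ranks of variable 2: 3, 2, 1, 4, 6, 7, 5, 8
d = r₁ − r₂: 0, 4, 7, 0, -5, 0, 0, -6
d²: 0, 16, 49, 0, 25, 0, 0, 36; Σd² = 126
ρ = 1 − 6·126/(8·63) = 1 − 756/504 = -0.500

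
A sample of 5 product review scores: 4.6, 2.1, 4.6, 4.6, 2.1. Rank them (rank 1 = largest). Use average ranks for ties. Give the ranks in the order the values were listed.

2, 4.5, 2, 2, 4.5

Sorted (descending): 4.6, 4.6, 4.6, 2.1, 2.1
The 3 values of 4.6 occupy positions 1–3 → average rank 2.
The 2 values of 2.1 occupy positions 4–5 → average rank (4+5)/2 = 4.5.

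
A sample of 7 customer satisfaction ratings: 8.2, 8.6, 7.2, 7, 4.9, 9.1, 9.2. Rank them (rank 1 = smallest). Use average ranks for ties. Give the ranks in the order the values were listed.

4, 5, 3, 2, 1, 6, 7

Sorted (ascending): 4.9, 7, 7.2, 8.2, 8.6, 9.1, 9.2
No ties — each value takes its position as its rank.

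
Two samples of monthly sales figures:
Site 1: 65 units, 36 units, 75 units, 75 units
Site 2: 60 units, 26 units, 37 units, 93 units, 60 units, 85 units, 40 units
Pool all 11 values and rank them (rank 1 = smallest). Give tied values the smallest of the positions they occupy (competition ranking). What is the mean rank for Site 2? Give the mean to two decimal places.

5.57

Sorted (ascending): 26, 36, 37, 40, 60, 60, 65, 75, 75, 85, 93
The 2 values of 60 occupy positions 5–6 → each gets rank 5.
The 2 values of 75 occupy positions 8–9 → each gets rank 8.
Site 2 values → pooled ranks: 60→5, 26→1, 37→3, 93→11, 60→5, 85→10, 40→4
Mean rank = (5 + 1 + 3 + 11 + 5 + 10 + 4) / 7 = 5.57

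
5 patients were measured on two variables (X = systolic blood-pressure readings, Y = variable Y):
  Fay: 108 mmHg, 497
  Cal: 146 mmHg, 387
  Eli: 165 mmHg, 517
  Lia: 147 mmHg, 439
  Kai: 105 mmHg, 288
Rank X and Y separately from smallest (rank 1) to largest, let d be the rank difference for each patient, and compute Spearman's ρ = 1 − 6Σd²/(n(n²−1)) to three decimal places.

Ranks of variable 1: 2, 3, 5, 4, 1
Ranks of variable 2: 4, 2, 5, 3, 1
d = r₁ − r₂: -2, 1, 0, 1, 0
d²: 4, 1, 0, 1, 0; Σd² = 6
ρ = 1 − 6·6/(5·24) = 1 − 36/120 = 0.700

0.700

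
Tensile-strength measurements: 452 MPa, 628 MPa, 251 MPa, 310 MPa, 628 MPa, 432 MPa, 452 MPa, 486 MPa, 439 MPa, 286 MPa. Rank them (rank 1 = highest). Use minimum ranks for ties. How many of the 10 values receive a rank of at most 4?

Sorted (descending): 628, 628, 486, 452, 452, 439, 432, 310, 286, 251
The 2 values of 628 occupy positions 1–2 → each gets rank 1.
The 2 values of 452 occupy positions 4–5 → each gets rank 4.
Ranks ≤ 4: {1, 1, 3, 4, 4} → 5 values.

5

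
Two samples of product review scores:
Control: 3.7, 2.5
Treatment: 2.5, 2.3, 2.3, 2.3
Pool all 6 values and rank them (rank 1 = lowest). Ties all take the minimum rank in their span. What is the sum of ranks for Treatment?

Sorted (ascending): 2.3, 2.3, 2.3, 2.5, 2.5, 3.7
The 3 values of 2.3 occupy positions 1–3 → each gets rank 1.
The 2 values of 2.5 occupy positions 4–5 → each gets rank 4.
Treatment values → pooled ranks: 2.5→4, 2.3→1, 2.3→1, 2.3→1
Rank sum = 4 + 1 + 1 + 1 = 7

7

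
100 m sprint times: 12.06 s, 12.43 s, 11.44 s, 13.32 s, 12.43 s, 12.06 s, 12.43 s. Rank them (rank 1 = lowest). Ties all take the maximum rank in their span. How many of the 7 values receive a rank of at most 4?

Sorted (ascending): 11.44, 12.06, 12.06, 12.43, 12.43, 12.43, 13.32
The 2 values of 12.06 occupy positions 2–3 → each gets rank 3.
The 3 values of 12.43 occupy positions 4–6 → each gets rank 6.
Ranks ≤ 4: {1, 3, 3} → 3 values.

3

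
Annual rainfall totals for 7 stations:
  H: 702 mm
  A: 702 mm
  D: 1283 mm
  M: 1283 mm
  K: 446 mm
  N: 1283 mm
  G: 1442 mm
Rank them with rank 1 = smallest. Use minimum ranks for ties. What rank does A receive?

Sorted (ascending): 446, 702, 702, 1283, 1283, 1283, 1442
The 2 values of 702 occupy positions 2–3 → each gets rank 2.
The 3 values of 1283 occupy positions 4–6 → each gets rank 4.
A has value 702 mm → rank 2.

2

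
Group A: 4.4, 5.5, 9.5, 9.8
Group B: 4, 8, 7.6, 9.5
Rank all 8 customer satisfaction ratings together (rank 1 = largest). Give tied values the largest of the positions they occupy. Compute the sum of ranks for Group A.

17

Sorted (descending): 9.8, 9.5, 9.5, 8, 7.6, 5.5, 4.4, 4
The 2 values of 9.5 occupy positions 2–3 → each gets rank 3.
Group A values → pooled ranks: 4.4→7, 5.5→6, 9.5→3, 9.8→1
Rank sum = 7 + 6 + 3 + 1 = 17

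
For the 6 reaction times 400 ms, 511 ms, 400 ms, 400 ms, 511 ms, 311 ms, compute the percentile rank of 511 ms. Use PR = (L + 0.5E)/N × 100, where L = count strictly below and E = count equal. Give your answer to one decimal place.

N = 6.
Strictly below 511: 4. Equal to 511: 2.
PR = (4 + 0.5·2)/6 × 100 = 83.3

83.3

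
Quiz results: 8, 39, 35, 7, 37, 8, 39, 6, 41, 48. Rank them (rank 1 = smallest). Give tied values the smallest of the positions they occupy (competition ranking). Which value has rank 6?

Sorted (ascending): 6, 7, 8, 8, 35, 37, 39, 39, 41, 48
The 2 values of 8 occupy positions 3–4 → each gets rank 3.
The 2 values of 39 occupy positions 7–8 → each gets rank 7.
Rank 6 → value 37.

37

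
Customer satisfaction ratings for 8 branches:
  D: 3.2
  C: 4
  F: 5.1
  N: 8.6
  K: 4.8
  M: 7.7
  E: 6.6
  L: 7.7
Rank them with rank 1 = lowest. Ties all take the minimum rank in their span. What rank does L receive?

Sorted (ascending): 3.2, 4, 4.8, 5.1, 6.6, 7.7, 7.7, 8.6
The 2 values of 7.7 occupy positions 6–7 → each gets rank 6.
L has value 7.7 → rank 6.

6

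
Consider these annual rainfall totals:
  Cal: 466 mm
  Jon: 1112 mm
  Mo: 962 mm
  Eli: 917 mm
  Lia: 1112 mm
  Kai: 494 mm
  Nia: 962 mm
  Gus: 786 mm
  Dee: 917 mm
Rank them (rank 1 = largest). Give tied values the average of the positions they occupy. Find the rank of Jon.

1.5

Sorted (descending): 1112, 1112, 962, 962, 917, 917, 786, 494, 466
The 2 values of 1112 occupy positions 1–2 → average rank (1+2)/2 = 1.5.
The 2 values of 962 occupy positions 3–4 → average rank (3+4)/2 = 3.5.
The 2 values of 917 occupy positions 5–6 → average rank (5+6)/2 = 5.5.
Jon has value 1112 mm → rank 1.5.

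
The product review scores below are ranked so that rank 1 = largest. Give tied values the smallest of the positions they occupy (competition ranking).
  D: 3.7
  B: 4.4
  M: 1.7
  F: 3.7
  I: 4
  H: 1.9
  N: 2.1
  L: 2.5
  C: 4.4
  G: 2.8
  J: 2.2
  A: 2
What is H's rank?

11

Sorted (descending): 4.4, 4.4, 4, 3.7, 3.7, 2.8, 2.5, 2.2, 2.1, 2, 1.9, 1.7
The 2 values of 4.4 occupy positions 1–2 → each gets rank 1.
The 2 values of 3.7 occupy positions 4–5 → each gets rank 4.
H has value 1.9 → rank 11.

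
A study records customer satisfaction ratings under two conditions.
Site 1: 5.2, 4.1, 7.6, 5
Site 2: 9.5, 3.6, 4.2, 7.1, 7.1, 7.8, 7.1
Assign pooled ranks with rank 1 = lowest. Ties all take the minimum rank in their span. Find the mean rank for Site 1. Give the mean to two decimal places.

Sorted (ascending): 3.6, 4.1, 4.2, 5, 5.2, 7.1, 7.1, 7.1, 7.6, 7.8, 9.5
The 3 values of 7.1 occupy positions 6–8 → each gets rank 6.
Site 1 values → pooled ranks: 5.2→5, 4.1→2, 7.6→9, 5→4
Mean rank = (5 + 2 + 9 + 4) / 4 = 5.00

5.00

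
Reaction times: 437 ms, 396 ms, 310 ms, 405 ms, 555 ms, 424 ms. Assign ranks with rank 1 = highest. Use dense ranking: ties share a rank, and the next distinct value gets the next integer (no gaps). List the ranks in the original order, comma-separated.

Sorted (descending): 555, 437, 424, 405, 396, 310
No ties — each value takes its position as its rank.

2, 5, 6, 4, 1, 3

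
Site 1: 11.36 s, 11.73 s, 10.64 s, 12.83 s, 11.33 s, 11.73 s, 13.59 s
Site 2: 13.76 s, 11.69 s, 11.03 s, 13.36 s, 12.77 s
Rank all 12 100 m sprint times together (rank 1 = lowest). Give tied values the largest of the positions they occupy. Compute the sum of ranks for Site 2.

37

Sorted (ascending): 10.64, 11.03, 11.33, 11.36, 11.69, 11.73, 11.73, 12.77, 12.83, 13.36, 13.59, 13.76
The 2 values of 11.73 occupy positions 6–7 → each gets rank 7.
Site 2 values → pooled ranks: 13.76→12, 11.69→5, 11.03→2, 13.36→10, 12.77→8
Rank sum = 12 + 5 + 2 + 10 + 8 = 37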